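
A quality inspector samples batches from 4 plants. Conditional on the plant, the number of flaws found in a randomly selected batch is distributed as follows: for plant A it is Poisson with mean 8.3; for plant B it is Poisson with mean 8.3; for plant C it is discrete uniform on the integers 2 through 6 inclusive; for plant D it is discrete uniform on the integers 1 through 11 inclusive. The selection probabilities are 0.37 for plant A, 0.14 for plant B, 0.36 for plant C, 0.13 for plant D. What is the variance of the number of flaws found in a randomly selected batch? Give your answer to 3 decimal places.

10.186

Per component, A: μ=8.3, E[X²]=77.19; B: μ=8.3, E[X²]=77.19; C: μ=4, E[X²]=18; D: μ=6, E[X²]=46.
E[X] = 0.37·8.3 + 0.14·8.3 + 0.36·4 + 0.13·6 = 6.453.
E[X²] = 0.37·77.19 + 0.14·77.19 + 0.36·18 + 0.13·46 = 51.8269.
Var(X) = E[X²] − (E[X])² = 51.8269 − 41.6412 = 10.1857.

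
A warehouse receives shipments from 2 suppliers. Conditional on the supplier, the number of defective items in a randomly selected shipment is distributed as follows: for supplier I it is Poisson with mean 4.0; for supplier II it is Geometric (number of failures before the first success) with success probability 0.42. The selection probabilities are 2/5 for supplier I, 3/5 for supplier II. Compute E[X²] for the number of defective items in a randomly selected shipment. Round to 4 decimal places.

For each component E[X²] = Var + (mean)², giving I: 20; II: 5.19501.
Overall E[X²] = 0.4·20 + 0.6·5.19501 = 11.117.

11.1170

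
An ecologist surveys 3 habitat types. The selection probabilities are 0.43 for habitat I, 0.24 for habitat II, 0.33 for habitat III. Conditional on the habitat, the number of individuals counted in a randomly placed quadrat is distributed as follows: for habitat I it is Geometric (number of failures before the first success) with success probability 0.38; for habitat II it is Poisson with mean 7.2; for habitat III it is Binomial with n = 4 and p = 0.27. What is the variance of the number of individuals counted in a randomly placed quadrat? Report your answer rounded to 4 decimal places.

Per component, I: μ=1.63158, E[X²]=6.95568; II: μ=7.2, E[X²]=59.04; III: μ=1.08, E[X²]=1.9548.
E[X] = 0.43·1.63158 + 0.24·7.2 + 0.33·1.08 = 2.78598.
E[X²] = 0.43·6.95568 + 0.24·59.04 + 0.33·1.9548 = 17.8056.
Var(X) = E[X²] − (E[X])² = 17.8056 − 7.76168 = 10.0439.

10.0439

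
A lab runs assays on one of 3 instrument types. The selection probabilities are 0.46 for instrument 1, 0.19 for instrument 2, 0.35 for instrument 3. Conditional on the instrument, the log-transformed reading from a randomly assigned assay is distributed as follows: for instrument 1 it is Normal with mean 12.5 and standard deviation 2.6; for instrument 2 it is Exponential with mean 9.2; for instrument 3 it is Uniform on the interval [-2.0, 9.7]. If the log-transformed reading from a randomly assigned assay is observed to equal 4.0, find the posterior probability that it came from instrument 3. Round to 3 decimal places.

0.686

Likelihoods f(4.0 | ·): 1: 0.000732985; 2: 0.0703702; 3: 0.0854701.
Posterior ∝ prior × likelihood. Numerator for 3: 0.35·0.0854701 = 0.0299145.
Normalizing constant: 0.46·0.000732985 + 0.19·0.0703702 + 0.35·0.0854701 = 0.043622.
P(3 | observation) = 0.0299145 / 0.043622 = 0.685767.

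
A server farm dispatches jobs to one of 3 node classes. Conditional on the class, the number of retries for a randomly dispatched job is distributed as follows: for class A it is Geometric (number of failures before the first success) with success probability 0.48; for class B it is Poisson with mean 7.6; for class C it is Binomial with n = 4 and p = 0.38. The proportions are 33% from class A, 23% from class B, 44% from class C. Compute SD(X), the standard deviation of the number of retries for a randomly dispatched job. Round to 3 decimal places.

Per component, A: μ=1.08333, E[X²]=3.43056; B: μ=7.6, E[X²]=65.36; C: μ=1.52, E[X²]=3.2528.
E[X] = 0.33·1.08333 + 0.23·7.6 + 0.44·1.52 = 2.7743.
E[X²] = 0.33·3.43056 + 0.23·65.36 + 0.44·3.2528 = 17.5961.
Var(X) = E[X²] − (E[X])² = 17.5961 − 7.69674 = 9.89937.
SD(X) = √9.89937 = 3.14633.

3.146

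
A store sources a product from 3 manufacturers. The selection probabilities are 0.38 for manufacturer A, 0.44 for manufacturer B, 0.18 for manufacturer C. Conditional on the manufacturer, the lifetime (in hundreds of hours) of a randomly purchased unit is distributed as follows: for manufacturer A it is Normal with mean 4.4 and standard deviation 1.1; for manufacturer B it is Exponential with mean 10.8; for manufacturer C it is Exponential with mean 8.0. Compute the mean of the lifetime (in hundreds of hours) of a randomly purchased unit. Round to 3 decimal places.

7.864

Component means — A: 4.4; B: 10.8; C: 8.
E[X] = 0.38·4.4 + 0.44·10.8 + 0.18·8 = 7.864.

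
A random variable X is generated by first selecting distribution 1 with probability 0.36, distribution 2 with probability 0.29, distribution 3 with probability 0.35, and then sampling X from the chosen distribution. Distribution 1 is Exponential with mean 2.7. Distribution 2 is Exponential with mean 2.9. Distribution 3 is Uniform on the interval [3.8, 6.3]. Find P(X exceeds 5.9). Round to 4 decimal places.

0.1344

Conditional on each component, P(X > 5.9): 1: 0.112457; 2: 0.130748; 3: 0.16.
By total probability, P(X > 5.9) = 0.36·0.112457 + 0.29·0.130748 + 0.35·0.16 = 0.134401.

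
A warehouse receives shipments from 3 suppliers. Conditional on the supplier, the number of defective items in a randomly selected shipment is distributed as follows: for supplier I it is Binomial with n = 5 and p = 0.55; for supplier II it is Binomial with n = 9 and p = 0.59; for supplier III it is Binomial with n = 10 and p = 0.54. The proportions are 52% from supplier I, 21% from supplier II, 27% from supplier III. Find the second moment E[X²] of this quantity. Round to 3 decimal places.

19.498

For each component E[X²] = Var + (mean)², giving I: 8.8; II: 30.3732; III: 31.644.
Overall E[X²] = 0.52·8.8 + 0.21·30.3732 + 0.27·31.644 = 19.4983.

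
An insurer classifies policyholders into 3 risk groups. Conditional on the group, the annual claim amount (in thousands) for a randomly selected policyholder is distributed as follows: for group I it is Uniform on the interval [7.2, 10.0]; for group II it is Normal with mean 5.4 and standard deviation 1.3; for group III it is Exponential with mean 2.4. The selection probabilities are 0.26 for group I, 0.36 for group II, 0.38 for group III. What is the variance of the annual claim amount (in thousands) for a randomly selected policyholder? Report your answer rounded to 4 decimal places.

Per component, I: μ=8.6, E[X²]=74.6133; II: μ=5.4, E[X²]=30.85; III: μ=2.4, E[X²]=11.52.
E[X] = 0.26·8.6 + 0.36·5.4 + 0.38·2.4 = 5.092.
E[X²] = 0.26·74.6133 + 0.36·30.85 + 0.38·11.52 = 34.8831.
Var(X) = E[X²] − (E[X])² = 34.8831 − 25.9285 = 8.9546.

8.9546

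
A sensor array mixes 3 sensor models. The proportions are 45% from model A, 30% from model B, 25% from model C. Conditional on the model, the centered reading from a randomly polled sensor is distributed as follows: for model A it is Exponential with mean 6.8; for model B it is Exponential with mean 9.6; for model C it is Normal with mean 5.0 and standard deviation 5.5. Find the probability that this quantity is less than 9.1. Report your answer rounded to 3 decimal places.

0.709

Conditional on each model, P(X < 9.1): A: 0.737692; B: 0.612452; C: 0.772002.
By total probability, P(X < 9.1) = 0.45·0.737692 + 0.3·0.612452 + 0.25·0.772002 = 0.708697.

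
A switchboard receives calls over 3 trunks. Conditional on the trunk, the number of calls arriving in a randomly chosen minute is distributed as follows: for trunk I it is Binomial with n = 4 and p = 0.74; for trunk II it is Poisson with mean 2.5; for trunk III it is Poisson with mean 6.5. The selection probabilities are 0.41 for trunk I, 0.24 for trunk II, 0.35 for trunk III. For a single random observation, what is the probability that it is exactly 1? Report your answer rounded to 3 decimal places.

Conditional on each trunk, P(X = 1): I: 0.052025; II: 0.205212; III: 0.00977235.
By total probability, P(X = 1) = 0.41·0.052025 + 0.24·0.205212 + 0.35·0.00977235 = 0.0740016.

0.074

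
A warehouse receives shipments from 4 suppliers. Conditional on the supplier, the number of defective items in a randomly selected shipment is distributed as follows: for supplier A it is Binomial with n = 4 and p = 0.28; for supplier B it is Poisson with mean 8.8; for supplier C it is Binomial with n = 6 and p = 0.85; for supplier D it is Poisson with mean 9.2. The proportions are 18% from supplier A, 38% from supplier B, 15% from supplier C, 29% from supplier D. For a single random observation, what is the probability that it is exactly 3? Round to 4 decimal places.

0.0279

Conditional on each supplier, P(X = 3): A: 0.0632218; B: 0.0171201; C: 0.0414534; D: 0.013113.
By total probability, P(X = 3) = 0.18·0.0632218 + 0.38·0.0171201 + 0.15·0.0414534 + 0.29·0.013113 = 0.0279063.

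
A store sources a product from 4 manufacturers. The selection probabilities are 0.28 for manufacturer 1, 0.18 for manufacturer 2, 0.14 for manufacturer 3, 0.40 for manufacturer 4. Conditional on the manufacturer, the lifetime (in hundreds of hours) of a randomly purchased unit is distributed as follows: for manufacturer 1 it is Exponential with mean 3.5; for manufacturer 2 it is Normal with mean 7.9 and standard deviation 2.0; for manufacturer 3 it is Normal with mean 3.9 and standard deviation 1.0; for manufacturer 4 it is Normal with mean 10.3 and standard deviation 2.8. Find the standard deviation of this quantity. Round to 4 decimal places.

Per component, 1: μ=3.5, E[X²]=24.5; 2: μ=7.9, E[X²]=66.41; 3: μ=3.9, E[X²]=16.21; 4: μ=10.3, E[X²]=113.93.
E[X] = 0.28·3.5 + 0.18·7.9 + 0.14·3.9 + 0.4·10.3 = 7.068.
E[X²] = 0.28·24.5 + 0.18·66.41 + 0.14·16.21 + 0.4·113.93 = 66.6552.
Var(X) = E[X²] − (E[X])² = 66.6552 − 49.9566 = 16.6986.
SD(X) = √16.6986 = 4.08639.

4.0864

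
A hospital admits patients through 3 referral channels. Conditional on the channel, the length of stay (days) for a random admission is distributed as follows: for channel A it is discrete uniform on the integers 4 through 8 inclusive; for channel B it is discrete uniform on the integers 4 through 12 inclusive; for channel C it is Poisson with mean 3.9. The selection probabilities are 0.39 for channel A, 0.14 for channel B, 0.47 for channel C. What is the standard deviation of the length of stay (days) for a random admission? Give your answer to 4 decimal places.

2.3831

Per component, A: μ=6, E[X²]=38; B: μ=8, E[X²]=70.6667; C: μ=3.9, E[X²]=19.11.
E[X] = 0.39·6 + 0.14·8 + 0.47·3.9 = 5.293.
E[X²] = 0.39·38 + 0.14·70.6667 + 0.47·19.11 = 33.695.
Var(X) = E[X²] − (E[X])² = 33.695 − 28.0158 = 5.67918.
SD(X) = √5.67918 = 2.3831.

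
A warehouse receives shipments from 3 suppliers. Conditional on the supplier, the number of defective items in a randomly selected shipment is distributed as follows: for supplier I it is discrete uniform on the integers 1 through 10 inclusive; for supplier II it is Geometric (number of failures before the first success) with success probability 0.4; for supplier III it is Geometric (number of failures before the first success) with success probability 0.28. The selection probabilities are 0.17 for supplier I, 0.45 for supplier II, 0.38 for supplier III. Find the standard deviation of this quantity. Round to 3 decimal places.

Per component, I: μ=5.5, E[X²]=38.5; II: μ=1.5, E[X²]=6; III: μ=2.57143, E[X²]=15.7959.
E[X] = 0.17·5.5 + 0.45·1.5 + 0.38·2.57143 = 2.58714.
E[X²] = 0.17·38.5 + 0.45·6 + 0.38·15.7959 = 15.2474.
Var(X) = E[X²] − (E[X])² = 15.2474 − 6.69331 = 8.55414.
SD(X) = √8.55414 = 2.92475.

2.925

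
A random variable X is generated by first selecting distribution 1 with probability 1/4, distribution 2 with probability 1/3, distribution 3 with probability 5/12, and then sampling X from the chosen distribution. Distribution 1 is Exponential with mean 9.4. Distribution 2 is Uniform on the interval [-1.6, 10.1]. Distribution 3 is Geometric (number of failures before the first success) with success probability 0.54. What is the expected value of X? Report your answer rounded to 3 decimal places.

Component means — 1: 9.4; 2: 4.25; 3: 0.851852.
E[X] = 0.25·9.4 + 0.333333·4.25 + 0.416667·0.851852 = 4.1216.

4.122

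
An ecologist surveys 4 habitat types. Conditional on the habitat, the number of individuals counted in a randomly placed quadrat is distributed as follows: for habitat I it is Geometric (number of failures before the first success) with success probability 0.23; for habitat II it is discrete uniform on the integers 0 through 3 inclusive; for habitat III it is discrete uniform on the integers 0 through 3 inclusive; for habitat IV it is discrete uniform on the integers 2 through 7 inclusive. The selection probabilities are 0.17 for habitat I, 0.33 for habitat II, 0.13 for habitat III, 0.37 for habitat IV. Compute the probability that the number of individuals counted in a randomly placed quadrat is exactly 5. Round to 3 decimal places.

0.072

Conditional on each habitat, P(X = 5): I: 0.062256; II: 0; III: 0; IV: 0.166667.
By total probability, P(X = 5) = 0.17·0.062256 + 0.33·0 + 0.13·0 + 0.37·0.166667 = 0.0722502.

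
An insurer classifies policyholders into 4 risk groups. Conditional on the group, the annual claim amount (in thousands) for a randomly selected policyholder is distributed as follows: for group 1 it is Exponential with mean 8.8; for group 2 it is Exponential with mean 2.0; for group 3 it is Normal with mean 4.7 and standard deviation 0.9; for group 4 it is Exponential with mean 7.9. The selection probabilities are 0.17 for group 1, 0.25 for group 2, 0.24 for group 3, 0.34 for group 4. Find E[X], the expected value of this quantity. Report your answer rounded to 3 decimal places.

Component means — 1: 8.8; 2: 2; 3: 4.7; 4: 7.9.
E[X] = 0.17·8.8 + 0.25·2 + 0.24·4.7 + 0.34·7.9 = 5.81.

5.810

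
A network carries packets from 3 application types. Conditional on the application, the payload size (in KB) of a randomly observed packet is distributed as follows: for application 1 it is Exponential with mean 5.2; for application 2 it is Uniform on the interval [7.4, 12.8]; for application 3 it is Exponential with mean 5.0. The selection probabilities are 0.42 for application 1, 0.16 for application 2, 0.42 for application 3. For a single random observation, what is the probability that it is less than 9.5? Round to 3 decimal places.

Conditional on each application, P(X < 9.5): 1: 0.839092; 2: 0.388889; 3: 0.850431.
By total probability, P(X < 9.5) = 0.42·0.839092 + 0.16·0.388889 + 0.42·0.850431 = 0.771822.

0.772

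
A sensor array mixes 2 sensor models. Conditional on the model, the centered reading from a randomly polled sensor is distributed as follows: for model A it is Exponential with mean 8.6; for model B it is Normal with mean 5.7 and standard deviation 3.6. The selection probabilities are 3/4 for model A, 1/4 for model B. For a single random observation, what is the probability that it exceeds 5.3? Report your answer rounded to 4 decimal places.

Conditional on each model, P(X > 5.3): A: 0.53995; B: 0.544236.
By total probability, P(X > 5.3) = 0.75·0.53995 + 0.25·0.544236 = 0.541021.

0.5410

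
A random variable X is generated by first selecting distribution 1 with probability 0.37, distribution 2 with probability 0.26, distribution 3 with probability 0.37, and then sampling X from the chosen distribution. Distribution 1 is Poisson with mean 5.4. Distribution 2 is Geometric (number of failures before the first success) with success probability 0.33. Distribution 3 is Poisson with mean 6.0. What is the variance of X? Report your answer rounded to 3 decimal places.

Per component, 1: μ=5.4, E[X²]=34.56; 2: μ=2.0303, E[X²]=10.2746; 3: μ=6, E[X²]=42.
E[X] = 0.37·5.4 + 0.26·2.0303 + 0.37·6 = 4.74588.
E[X²] = 0.37·34.56 + 0.26·10.2746 + 0.37·42 = 30.9986.
Var(X) = E[X²] − (E[X])² = 30.9986 − 22.5234 = 8.47522.

8.475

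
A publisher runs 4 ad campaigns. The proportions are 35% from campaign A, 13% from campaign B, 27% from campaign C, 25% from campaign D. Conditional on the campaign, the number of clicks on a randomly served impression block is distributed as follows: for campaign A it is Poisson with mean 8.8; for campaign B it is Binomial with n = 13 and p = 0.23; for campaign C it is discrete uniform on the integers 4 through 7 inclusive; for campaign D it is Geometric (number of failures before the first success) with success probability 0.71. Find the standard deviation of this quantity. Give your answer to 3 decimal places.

Per component, A: μ=8.8, E[X²]=86.24; B: μ=2.99, E[X²]=11.2424; C: μ=5.5, E[X²]=31.5; D: μ=0.408451, E[X²]=0.742115.
E[X] = 0.35·8.8 + 0.13·2.99 + 0.27·5.5 + 0.25·0.408451 = 5.05581.
E[X²] = 0.35·86.24 + 0.13·11.2424 + 0.27·31.5 + 0.25·0.742115 = 40.336.
Var(X) = E[X²] − (E[X])² = 40.336 − 25.5612 = 14.7748.
SD(X) = √14.7748 = 3.8438.

3.844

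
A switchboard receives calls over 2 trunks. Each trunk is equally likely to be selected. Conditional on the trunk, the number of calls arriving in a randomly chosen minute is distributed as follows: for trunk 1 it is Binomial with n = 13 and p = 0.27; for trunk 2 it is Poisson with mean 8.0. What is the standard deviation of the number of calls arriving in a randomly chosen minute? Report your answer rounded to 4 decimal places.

Per component, 1: μ=3.51, E[X²]=14.8824; 2: μ=8, E[X²]=72.
E[X] = 0.5·3.51 + 0.5·8 = 5.755.
E[X²] = 0.5·14.8824 + 0.5·72 = 43.4412.
Var(X) = E[X²] − (E[X])² = 43.4412 − 33.12 = 10.3212.
SD(X) = √10.3212 = 3.21266.

3.2127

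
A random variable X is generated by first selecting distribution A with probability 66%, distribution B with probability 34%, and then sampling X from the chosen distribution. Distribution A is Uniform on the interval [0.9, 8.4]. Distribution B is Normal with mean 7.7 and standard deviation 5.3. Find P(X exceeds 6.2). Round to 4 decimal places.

0.4015

Conditional on each component, P(X > 6.2): A: 0.293333; B: 0.611419.
By total probability, P(X > 6.2) = 0.66·0.293333 + 0.34·0.611419 = 0.401482.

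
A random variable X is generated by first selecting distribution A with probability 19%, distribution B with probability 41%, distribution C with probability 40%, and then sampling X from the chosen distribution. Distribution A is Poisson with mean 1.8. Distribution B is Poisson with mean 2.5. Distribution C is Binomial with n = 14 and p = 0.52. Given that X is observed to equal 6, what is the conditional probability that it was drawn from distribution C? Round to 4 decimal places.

0.8384

Likelihoods P(X=6 | ·): A: 0.00780859; B: 0.0278337; C: 0.167304.
Posterior ∝ prior × likelihood. Numerator for C: 0.4·0.167304 = 0.0669214.
Normalizing constant: 0.19·0.00780859 + 0.41·0.0278337 + 0.4·0.167304 = 0.0798169.
P(C | observation) = 0.0669214 / 0.0798169 = 0.838437.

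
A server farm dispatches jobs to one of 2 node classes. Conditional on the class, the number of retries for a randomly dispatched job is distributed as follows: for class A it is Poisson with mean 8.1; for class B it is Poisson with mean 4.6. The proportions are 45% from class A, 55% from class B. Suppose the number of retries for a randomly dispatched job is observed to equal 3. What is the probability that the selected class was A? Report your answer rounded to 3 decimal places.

0.119

Likelihoods P(X=3 | ·): A: 0.0268855; B: 0.163068.
Posterior ∝ prior × likelihood. Numerator for A: 0.45·0.0268855 = 0.0120985.
Normalizing constant: 0.45·0.0268855 + 0.55·0.163068 = 0.101786.
P(A | observation) = 0.0120985 / 0.101786 = 0.118862.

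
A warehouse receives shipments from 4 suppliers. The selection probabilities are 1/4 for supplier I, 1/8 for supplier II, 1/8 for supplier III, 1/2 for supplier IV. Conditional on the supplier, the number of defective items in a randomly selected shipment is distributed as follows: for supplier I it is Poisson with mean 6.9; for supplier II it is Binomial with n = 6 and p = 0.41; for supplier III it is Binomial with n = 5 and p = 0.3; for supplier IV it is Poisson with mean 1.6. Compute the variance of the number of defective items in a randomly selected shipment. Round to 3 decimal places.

Per component, I: μ=6.9, E[X²]=54.51; II: μ=2.46, E[X²]=7.503; III: μ=1.5, E[X²]=3.3; IV: μ=1.6, E[X²]=4.16.
E[X] = 0.25·6.9 + 0.125·2.46 + 0.125·1.5 + 0.5·1.6 = 3.02.
E[X²] = 0.25·54.51 + 0.125·7.503 + 0.125·3.3 + 0.5·4.16 = 17.0579.
Var(X) = E[X²] − (E[X])² = 17.0579 − 9.1204 = 7.93748.

7.937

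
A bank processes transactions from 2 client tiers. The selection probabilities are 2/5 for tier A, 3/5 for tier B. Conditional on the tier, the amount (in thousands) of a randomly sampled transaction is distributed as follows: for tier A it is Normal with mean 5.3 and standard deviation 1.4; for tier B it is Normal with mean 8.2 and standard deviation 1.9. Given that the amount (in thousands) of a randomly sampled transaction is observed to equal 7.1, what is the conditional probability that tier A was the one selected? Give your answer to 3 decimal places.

0.319

Likelihoods f(7.1 | ·): A: 0.124688; B: 0.177571.
Posterior ∝ prior × likelihood. Numerator for A: 0.4·0.124688 = 0.0498752.
Normalizing constant: 0.4·0.124688 + 0.6·0.177571 = 0.156418.
P(A | observation) = 0.0498752 / 0.156418 = 0.318858.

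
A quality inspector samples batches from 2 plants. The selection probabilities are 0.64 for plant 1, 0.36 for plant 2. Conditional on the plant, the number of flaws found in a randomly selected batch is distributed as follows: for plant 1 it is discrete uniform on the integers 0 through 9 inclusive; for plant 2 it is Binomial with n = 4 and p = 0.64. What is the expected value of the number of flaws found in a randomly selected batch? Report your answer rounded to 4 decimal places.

Component means — 1: 4.5; 2: 2.56.
E[X] = 0.64·4.5 + 0.36·2.56 = 3.8016.

3.8016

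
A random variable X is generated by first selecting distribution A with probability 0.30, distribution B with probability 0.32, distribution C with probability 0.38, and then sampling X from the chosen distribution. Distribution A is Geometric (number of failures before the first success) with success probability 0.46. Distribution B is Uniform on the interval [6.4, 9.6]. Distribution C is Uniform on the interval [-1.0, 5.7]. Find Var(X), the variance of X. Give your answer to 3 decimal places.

10.973

Per component, A: μ=1.17391, E[X²]=3.93006; B: μ=8, E[X²]=64.8533; C: μ=2.35, E[X²]=9.26333.
E[X] = 0.3·1.17391 + 0.32·8 + 0.38·2.35 = 3.80517.
E[X²] = 0.3·3.93006 + 0.32·64.8533 + 0.38·9.26333 = 25.4522.
Var(X) = E[X²] − (E[X])² = 25.4522 − 14.4793 = 10.9728.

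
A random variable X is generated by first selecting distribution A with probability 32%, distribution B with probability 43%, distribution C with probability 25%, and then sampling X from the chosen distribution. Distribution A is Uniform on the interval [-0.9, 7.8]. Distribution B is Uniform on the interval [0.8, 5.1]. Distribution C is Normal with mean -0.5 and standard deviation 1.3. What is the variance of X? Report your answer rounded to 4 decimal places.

Per component, A: μ=3.45, E[X²]=18.21; B: μ=2.95, E[X²]=10.2433; C: μ=-0.5, E[X²]=1.94.
E[X] = 0.32·3.45 + 0.43·2.95 + 0.25·-0.5 = 2.2475.
E[X²] = 0.32·18.21 + 0.43·10.2433 + 0.25·1.94 = 10.7168.
Var(X) = E[X²] − (E[X])² = 10.7168 − 5.05126 = 5.66558.

5.6656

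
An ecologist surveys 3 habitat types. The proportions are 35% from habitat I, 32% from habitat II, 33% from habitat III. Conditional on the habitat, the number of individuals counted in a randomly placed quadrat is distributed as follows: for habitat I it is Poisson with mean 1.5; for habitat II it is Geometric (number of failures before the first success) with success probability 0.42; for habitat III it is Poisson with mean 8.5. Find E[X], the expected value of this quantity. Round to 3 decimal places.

3.772

Component means — I: 1.5; II: 1.38095; III: 8.5.
E[X] = 0.35·1.5 + 0.32·1.38095 + 0.33·8.5 = 3.7719.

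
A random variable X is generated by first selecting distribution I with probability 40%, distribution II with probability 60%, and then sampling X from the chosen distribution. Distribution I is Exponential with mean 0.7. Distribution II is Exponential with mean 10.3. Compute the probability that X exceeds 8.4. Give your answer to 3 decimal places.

0.265

Conditional on each component, P(X > 8.4): I: 6.14421e-06; II: 0.442403.
By total probability, P(X > 8.4) = 0.4·6.14421e-06 + 0.6·0.442403 = 0.265444.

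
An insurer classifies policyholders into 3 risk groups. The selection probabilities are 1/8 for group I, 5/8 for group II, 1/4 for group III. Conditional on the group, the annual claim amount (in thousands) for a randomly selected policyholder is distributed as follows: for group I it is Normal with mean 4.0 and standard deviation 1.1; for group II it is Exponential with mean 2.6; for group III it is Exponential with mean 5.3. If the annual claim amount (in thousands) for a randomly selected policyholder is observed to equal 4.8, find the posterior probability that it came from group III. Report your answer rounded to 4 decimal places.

0.2077

Likelihoods f(4.8 | ·): I: 0.278396; II: 0.0607089; III: 0.0762783.
Posterior ∝ prior × likelihood. Numerator for III: 0.25·0.0762783 = 0.0190696.
Normalizing constant: 0.125·0.278396 + 0.625·0.0607089 + 0.25·0.0762783 = 0.0918121.
P(III | observation) = 0.0190696 / 0.0918121 = 0.207702.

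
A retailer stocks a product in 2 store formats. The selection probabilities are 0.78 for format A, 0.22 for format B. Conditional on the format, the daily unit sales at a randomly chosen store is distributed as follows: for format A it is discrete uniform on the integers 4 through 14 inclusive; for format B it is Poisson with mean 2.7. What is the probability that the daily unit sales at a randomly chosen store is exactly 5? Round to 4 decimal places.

0.0886

Conditional on each format, P(X = 5): A: 0.0909091; B: 0.0803605.
By total probability, P(X = 5) = 0.78·0.0909091 + 0.22·0.0803605 = 0.0885884.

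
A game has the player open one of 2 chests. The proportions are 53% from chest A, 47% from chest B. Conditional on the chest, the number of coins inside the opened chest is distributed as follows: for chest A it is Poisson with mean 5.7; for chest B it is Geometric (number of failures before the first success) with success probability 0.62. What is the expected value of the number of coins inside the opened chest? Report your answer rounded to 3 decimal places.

3.309

Component means — A: 5.7; B: 0.612903.
E[X] = 0.53·5.7 + 0.47·0.612903 = 3.30906.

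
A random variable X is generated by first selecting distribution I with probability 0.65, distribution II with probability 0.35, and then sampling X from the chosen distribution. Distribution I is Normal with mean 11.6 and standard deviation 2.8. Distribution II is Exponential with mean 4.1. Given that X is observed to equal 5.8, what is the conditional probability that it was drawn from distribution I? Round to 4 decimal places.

0.3431

Likelihoods f(5.8 | ·): I: 0.016673; II: 0.0592718.
Posterior ∝ prior × likelihood. Numerator for I: 0.65·0.016673 = 0.0108374.
Normalizing constant: 0.65·0.016673 + 0.35·0.0592718 = 0.0315826.
P(I | observation) = 0.0108374 / 0.0315826 = 0.343146.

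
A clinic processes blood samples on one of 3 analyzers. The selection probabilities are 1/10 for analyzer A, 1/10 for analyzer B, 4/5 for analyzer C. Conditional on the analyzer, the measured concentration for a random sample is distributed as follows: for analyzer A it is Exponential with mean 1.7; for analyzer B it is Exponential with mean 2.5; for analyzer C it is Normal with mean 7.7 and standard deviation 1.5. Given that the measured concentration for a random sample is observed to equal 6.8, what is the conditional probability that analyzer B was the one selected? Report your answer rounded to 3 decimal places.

0.015

Likelihoods f(6.8 | ·): A: 0.0107739; B: 0.0263499; C: 0.22215.
Posterior ∝ prior × likelihood. Numerator for B: 0.1·0.0263499 = 0.00263499.
Normalizing constant: 0.1·0.0107739 + 0.1·0.0263499 + 0.8·0.22215 = 0.181432.
P(B | observation) = 0.00263499 / 0.181432 = 0.0145233.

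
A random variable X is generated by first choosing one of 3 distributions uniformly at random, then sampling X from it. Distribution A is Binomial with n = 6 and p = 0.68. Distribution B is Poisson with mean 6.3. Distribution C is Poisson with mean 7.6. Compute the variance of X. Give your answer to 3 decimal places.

Per component, A: μ=4.08, E[X²]=17.952; B: μ=6.3, E[X²]=45.99; C: μ=7.6, E[X²]=65.36.
E[X] = 0.333333·4.08 + 0.333333·6.3 + 0.333333·7.6 = 5.99333.
E[X²] = 0.333333·17.952 + 0.333333·45.99 + 0.333333·65.36 = 43.1007.
Var(X) = E[X²] − (E[X])² = 43.1007 − 35.92 = 7.18062.

7.181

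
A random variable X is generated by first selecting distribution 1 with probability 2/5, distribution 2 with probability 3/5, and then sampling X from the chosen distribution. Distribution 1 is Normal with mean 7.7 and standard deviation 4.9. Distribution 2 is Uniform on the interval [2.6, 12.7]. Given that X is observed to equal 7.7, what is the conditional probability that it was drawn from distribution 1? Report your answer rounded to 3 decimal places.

Likelihoods f(7.7 | ·): 1: 0.0814168; 2: 0.0990099.
Posterior ∝ prior × likelihood. Numerator for 1: 0.4·0.0814168 = 0.0325667.
Normalizing constant: 0.4·0.0814168 + 0.6·0.0990099 = 0.0919727.
P(1 | observation) = 0.0325667 / 0.0919727 = 0.354091.

0.354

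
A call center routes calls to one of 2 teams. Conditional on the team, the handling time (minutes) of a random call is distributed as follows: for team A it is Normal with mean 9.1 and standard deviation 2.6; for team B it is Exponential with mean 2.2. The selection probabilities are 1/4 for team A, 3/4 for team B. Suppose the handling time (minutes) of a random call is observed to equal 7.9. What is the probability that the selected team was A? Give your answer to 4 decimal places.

Likelihoods f(7.9 | ·): A: 0.137937; B: 0.0125333.
Posterior ∝ prior × likelihood. Numerator for A: 0.25·0.137937 = 0.0344842.
Normalizing constant: 0.25·0.137937 + 0.75·0.0125333 = 0.0438842.
P(A | observation) = 0.0344842 / 0.0438842 = 0.785801.

0.7858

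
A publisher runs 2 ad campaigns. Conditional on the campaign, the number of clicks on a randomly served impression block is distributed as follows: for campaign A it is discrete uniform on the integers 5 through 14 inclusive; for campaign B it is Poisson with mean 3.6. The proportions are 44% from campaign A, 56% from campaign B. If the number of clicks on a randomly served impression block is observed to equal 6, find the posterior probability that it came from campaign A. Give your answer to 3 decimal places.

0.487

Likelihoods P(X=6 | ·): A: 0.1; B: 0.0826081.
Posterior ∝ prior × likelihood. Numerator for A: 0.44·0.1 = 0.044.
Normalizing constant: 0.44·0.1 + 0.56·0.0826081 = 0.0902605.
P(A | observation) = 0.044 / 0.0902605 = 0.487478.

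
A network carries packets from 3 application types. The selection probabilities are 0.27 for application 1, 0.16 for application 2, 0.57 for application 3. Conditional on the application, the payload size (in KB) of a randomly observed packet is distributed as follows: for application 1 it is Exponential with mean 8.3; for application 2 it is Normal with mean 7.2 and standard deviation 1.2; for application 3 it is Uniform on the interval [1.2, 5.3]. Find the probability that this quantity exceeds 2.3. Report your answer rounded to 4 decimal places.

0.7817

Conditional on each application, P(X > 2.3): 1: 0.757972; 2: 0.999978; 3: 0.731707.
By total probability, P(X > 2.3) = 0.27·0.757972 + 0.16·0.999978 + 0.57·0.731707 = 0.781722.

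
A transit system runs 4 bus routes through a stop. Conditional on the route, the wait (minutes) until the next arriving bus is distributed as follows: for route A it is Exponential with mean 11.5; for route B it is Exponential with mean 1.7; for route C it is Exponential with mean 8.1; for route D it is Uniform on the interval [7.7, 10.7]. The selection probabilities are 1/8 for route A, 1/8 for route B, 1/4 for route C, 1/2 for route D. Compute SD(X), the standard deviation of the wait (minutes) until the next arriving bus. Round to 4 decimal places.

6.3882

Per component, A: μ=11.5, E[X²]=264.5; B: μ=1.7, E[X²]=5.78; C: μ=8.1, E[X²]=131.22; D: μ=9.2, E[X²]=85.39.
E[X] = 0.125·11.5 + 0.125·1.7 + 0.25·8.1 + 0.5·9.2 = 8.275.
E[X²] = 0.125·264.5 + 0.125·5.78 + 0.25·131.22 + 0.5·85.39 = 109.285.
Var(X) = E[X²] − (E[X])² = 109.285 − 68.4756 = 40.8094.
SD(X) = √40.8094 = 6.38822.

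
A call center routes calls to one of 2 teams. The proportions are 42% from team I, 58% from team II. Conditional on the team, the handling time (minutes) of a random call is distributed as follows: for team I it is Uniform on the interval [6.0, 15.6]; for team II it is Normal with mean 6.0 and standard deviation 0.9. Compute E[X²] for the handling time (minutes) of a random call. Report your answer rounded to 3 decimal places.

For each component E[X²] = Var + (mean)², giving I: 124.32; II: 36.81.
Overall E[X²] = 0.42·124.32 + 0.58·36.81 = 73.5642.

73.564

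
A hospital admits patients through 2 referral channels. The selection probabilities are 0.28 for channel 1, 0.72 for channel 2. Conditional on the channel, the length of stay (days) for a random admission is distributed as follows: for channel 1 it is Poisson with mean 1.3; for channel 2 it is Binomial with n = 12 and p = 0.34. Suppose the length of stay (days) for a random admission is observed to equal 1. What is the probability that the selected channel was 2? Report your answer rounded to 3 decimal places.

0.235

Likelihoods P(X=1 | ·): 1: 0.354291; 2: 0.0422322.
Posterior ∝ prior × likelihood. Numerator for 2: 0.72·0.0422322 = 0.0304072.
Normalizing constant: 0.28·0.354291 + 0.72·0.0422322 = 0.129609.
P(2 | observation) = 0.0304072 / 0.129609 = 0.234607.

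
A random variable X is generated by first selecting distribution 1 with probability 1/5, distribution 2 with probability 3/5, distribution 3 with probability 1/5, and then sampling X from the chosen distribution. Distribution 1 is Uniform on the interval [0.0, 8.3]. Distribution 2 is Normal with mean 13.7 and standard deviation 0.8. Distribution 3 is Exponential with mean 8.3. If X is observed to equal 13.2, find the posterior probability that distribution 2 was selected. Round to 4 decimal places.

Likelihoods f(13.2 | ·): 1: 0; 2: 0.410201; 3: 0.0245605.
Posterior ∝ prior × likelihood. Numerator for 2: 0.6·0.410201 = 0.246121.
Normalizing constant: 0.2·0 + 0.6·0.410201 + 0.2·0.0245605 = 0.251033.
P(2 | observation) = 0.246121 / 0.251033 = 0.980432.

0.9804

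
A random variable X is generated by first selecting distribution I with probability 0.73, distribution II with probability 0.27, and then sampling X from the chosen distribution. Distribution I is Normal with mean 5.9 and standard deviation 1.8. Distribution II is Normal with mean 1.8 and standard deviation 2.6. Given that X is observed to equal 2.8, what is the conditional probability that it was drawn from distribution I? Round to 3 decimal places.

Likelihoods f(2.8 | ·): I: 0.0503; II: 0.1425.
Posterior ∝ prior × likelihood. Numerator for I: 0.73·0.0503 = 0.036719.
Normalizing constant: 0.73·0.0503 + 0.27·0.1425 = 0.075194.
P(I | observation) = 0.036719 / 0.075194 = 0.488324.

0.488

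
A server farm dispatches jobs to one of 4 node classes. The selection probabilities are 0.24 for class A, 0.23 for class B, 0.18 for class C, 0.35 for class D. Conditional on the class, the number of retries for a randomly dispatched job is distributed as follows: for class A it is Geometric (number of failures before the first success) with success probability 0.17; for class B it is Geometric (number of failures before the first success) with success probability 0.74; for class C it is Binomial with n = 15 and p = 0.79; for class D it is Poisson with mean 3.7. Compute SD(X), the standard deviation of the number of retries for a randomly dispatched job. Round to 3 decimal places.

4.760

Per component, A: μ=4.88235, E[X²]=52.5571; B: μ=0.351351, E[X²]=0.598247; C: μ=11.85, E[X²]=142.911; D: μ=3.7, E[X²]=17.39.
E[X] = 0.24·4.88235 + 0.23·0.351351 + 0.18·11.85 + 0.35·3.7 = 4.68058.
E[X²] = 0.24·52.5571 + 0.23·0.598247 + 0.18·142.911 + 0.35·17.39 = 44.5618.
Var(X) = E[X²] − (E[X])² = 44.5618 − 21.9078 = 22.654.
SD(X) = √22.654 = 4.75962.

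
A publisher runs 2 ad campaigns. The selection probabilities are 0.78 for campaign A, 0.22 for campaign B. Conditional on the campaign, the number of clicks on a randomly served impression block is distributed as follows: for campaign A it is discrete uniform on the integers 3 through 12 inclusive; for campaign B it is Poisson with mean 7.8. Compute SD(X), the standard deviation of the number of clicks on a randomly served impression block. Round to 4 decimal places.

Per component, A: μ=7.5, E[X²]=64.5; B: μ=7.8, E[X²]=68.64.
E[X] = 0.78·7.5 + 0.22·7.8 = 7.566.
E[X²] = 0.78·64.5 + 0.22·68.64 = 65.4108.
Var(X) = E[X²] − (E[X])² = 65.4108 − 57.2444 = 8.16644.
SD(X) = √8.16644 = 2.8577.

2.8577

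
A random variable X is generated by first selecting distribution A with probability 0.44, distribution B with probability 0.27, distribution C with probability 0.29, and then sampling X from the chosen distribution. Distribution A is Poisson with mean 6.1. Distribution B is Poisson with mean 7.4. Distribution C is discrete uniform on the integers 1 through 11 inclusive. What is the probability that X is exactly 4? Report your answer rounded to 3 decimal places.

0.104

Conditional on each component, P(X = 4): A: 0.129393; B: 0.0763724; C: 0.0909091.
By total probability, P(X = 4) = 0.44·0.129393 + 0.27·0.0763724 + 0.29·0.0909091 = 0.103917.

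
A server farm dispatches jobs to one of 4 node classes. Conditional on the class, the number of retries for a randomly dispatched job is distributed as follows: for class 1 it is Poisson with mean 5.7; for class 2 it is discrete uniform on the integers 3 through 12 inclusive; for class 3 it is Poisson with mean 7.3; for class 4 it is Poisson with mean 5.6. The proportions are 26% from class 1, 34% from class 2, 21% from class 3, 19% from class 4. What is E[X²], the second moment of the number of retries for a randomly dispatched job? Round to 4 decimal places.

For each component E[X²] = Var + (mean)², giving 1: 38.19; 2: 64.5; 3: 60.59; 4: 36.96.
Overall E[X²] = 0.26·38.19 + 0.34·64.5 + 0.21·60.59 + 0.19·36.96 = 51.6057.

51.6057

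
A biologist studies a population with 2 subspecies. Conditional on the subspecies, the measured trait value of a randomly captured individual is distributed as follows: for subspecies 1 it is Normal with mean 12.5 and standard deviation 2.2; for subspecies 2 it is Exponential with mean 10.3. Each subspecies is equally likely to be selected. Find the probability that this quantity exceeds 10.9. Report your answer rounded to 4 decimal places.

0.5568

Conditional on each subspecies, P(X > 10.9): 1: 0.766471; 2: 0.347062.
By total probability, P(X > 10.9) = 0.5·0.766471 + 0.5·0.347062 = 0.556766.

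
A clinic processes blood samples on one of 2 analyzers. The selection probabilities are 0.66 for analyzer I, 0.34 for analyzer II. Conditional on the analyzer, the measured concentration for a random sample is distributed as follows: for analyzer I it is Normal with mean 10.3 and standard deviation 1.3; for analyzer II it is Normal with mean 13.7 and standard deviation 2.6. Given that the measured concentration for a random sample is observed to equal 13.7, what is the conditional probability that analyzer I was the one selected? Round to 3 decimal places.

Likelihoods f(13.7 | ·): I: 0.0100376; II: 0.153439.
Posterior ∝ prior × likelihood. Numerator for I: 0.66·0.0100376 = 0.00662479.
Normalizing constant: 0.66·0.0100376 + 0.34·0.153439 = 0.0587942.
P(I | observation) = 0.00662479 / 0.0587942 = 0.112678.

0.113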